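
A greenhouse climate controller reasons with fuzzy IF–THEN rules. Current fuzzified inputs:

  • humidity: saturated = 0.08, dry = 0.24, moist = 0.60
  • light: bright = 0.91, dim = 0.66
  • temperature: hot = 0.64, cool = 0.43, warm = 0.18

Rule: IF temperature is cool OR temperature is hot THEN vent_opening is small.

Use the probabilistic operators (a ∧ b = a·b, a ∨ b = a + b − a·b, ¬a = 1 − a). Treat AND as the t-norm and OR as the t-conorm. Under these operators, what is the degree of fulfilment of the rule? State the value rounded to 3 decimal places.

0.795

firing strength: cool=0.43, hot=0.64; OR[a + b − a·b] → w = 0.7948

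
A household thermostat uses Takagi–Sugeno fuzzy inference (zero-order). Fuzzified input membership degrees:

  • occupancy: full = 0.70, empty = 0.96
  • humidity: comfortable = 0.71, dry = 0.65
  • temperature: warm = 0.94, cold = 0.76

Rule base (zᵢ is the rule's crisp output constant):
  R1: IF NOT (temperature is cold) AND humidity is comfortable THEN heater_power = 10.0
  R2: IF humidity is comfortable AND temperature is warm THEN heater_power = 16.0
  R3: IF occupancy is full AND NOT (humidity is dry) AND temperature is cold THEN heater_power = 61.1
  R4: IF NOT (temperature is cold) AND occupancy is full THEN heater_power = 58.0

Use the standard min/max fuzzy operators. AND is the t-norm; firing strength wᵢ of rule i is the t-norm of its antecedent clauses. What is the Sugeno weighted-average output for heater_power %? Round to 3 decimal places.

31.860

R1 (z=10.0): ¬cold=1−0.76=0.24, comfortable=0.71; AND[min(a, b)] → w = 0.24
R2 (z=16.0): comfortable=0.71, warm=0.94; AND[min(a, b)] → w = 0.71
R3 (z=61.1): full=0.70, ¬dry=1−0.65=0.35, cold=0.76; AND[min(a, b)] → w = 0.35
R4 (z=58.0): ¬cold=1−0.76=0.24, full=0.70; AND[min(a, b)] → w = 0.24
Weighted average = (0.24·10.0 + 0.71·16.0 + 0.35·61.1 + 0.24·58.0) / (0.24 + 0.71 + 0.35 + 0.24)
  = 49.0650 / 1.5400 = 31.860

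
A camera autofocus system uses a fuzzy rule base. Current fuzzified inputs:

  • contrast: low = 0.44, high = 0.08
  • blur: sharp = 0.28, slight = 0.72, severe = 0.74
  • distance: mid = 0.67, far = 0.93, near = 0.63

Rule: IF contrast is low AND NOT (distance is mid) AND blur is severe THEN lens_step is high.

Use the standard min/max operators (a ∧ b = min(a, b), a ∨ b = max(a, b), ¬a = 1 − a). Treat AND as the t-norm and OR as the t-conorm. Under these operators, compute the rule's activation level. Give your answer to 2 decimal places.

firing strength: low=0.44, ¬mid=1−0.67=0.33, severe=0.74; AND[min(a, b)] → w = 0.33

0.33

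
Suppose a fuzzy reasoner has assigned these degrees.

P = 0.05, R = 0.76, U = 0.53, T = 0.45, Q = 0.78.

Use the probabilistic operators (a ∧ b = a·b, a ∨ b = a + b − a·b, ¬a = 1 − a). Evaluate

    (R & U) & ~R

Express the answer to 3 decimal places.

R & U = a·b on (0.7600, 0.5300) = 0.4028
~R = 1 − 0.7600 = 0.2400
(R & U) & ~R = a·b on (0.4028, 0.2400) = 0.0967

0.097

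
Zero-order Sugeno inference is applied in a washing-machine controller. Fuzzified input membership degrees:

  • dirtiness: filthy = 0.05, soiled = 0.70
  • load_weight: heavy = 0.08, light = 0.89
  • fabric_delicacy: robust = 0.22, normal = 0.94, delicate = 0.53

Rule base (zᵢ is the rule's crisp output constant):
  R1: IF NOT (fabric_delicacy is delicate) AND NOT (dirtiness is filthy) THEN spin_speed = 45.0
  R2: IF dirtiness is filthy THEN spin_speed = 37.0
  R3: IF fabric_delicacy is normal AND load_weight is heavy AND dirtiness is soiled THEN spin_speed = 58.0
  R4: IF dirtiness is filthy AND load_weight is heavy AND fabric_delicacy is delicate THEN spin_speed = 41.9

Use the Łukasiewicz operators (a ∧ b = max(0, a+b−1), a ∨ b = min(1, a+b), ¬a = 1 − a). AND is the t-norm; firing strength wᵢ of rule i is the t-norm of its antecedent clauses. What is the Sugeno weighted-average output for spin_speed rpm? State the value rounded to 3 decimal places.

R1 (z=45.0): ¬delicate=1−0.53=0.47, ¬filthy=1−0.05=0.95; AND[max(0, a+b−1)] → w = 0.42
R2 (z=37.0): filthy=0.05 → w = 0.05
R3 (z=58.0): normal=0.94, heavy=0.08, soiled=0.70; AND[max(0, a+b−1)] → w = 0.00
R4 (z=41.9): filthy=0.05, heavy=0.08, delicate=0.53; AND[max(0, a+b−1)] → w = 0.00
Weighted average = (0.42·45.0 + 0.05·37.0 + 0.00·58.0 + 0.00·41.9) / (0.42 + 0.05 + 0.00 + 0.00)
  = 20.7500 / 0.4700 = 44.149

44.149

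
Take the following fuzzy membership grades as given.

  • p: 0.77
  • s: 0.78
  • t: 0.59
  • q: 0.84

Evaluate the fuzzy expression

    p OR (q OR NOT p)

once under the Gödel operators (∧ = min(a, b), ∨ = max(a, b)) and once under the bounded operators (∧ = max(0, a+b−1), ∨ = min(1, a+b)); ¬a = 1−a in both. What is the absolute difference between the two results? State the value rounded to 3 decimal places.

0.160

Under Gödel:
  NOT p = 1 − 0.77 = 0.23
  q OR NOT p = max(a, b) on (0.84, 0.23) = 0.84
  p OR (q OR NOT p) = max(a, b) on (0.77, 0.84) = 0.84
  → value = 0.8400
Under bounded:
  NOT p = 1 − 0.77 = 0.23
  q OR NOT p = min(1, a+b) on (0.84, 0.23) = 1.00
  p OR (q OR NOT p) = min(1, a+b) on (0.77, 1.00) = 1.00
  → value = 1.0000
|0.8400 − 1.0000| = 0.160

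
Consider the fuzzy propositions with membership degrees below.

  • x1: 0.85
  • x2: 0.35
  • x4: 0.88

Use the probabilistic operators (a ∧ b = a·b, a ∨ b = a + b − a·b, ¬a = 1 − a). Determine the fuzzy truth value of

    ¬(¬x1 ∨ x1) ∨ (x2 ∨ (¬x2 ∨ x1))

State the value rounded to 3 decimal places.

¬x1 = 1 − 0.8500 = 0.1500
¬x1 ∨ x1 = a + b − a·b on (0.1500, 0.8500) = 0.8725
¬(¬x1 ∨ x1) = 1 − 0.8725 = 0.1275
¬x2 = 1 − 0.3500 = 0.6500
¬x2 ∨ x1 = a + b − a·b on (0.6500, 0.8500) = 0.9475
x2 ∨ (¬x2 ∨ x1) = a + b − a·b on (0.3500, 0.9475) = 0.9659
¬(¬x1 ∨ x1) ∨ (x2 ∨ (¬x2 ∨ x1)) = a + b − a·b on (0.1275, 0.9659) = 0.9702

0.970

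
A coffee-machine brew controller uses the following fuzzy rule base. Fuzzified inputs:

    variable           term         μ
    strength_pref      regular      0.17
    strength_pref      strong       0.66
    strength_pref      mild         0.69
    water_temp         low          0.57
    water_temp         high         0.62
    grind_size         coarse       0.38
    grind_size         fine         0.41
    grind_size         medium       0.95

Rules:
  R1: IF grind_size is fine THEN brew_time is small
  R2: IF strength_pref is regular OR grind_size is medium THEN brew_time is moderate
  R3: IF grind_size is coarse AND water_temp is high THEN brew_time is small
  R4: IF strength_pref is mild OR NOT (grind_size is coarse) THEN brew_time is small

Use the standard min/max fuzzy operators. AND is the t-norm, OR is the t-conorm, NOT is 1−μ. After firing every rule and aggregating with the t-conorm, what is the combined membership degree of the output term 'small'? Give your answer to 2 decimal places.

R1: fine=0.41 → w = 0.41
R2: regular=0.17, medium=0.95; OR[max(a, b)] → w = 0.95
R3: coarse=0.38, high=0.62; AND[min(a, b)] → w = 0.38
R4: mild=0.69, ¬coarse=1−0.38=0.62; OR[max(a, b)] → w = 0.69
Rules with consequent 'small': {R1, R3, R4} → strengths 0.41, 0.38, 0.69
Aggregate via t-conorm [max(a, b)]: 0.69

0.69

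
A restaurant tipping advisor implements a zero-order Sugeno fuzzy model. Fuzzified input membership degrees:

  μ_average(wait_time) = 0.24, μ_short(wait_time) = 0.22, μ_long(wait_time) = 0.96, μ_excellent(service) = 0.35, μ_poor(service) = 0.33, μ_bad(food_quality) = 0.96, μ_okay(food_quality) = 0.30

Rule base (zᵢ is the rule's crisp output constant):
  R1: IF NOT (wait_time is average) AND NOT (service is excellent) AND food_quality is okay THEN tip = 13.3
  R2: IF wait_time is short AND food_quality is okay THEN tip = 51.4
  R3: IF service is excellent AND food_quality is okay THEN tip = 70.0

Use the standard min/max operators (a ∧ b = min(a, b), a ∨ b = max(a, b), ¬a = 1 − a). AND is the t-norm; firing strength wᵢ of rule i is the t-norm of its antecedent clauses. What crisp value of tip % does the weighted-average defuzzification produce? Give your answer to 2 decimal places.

R1 (z=13.3): ¬average=1−0.24=0.76, ¬excellent=1−0.35=0.65, okay=0.30; AND[min(a, b)] → w = 0.30
R2 (z=51.4): short=0.22, okay=0.30; AND[min(a, b)] → w = 0.22
R3 (z=70.0): excellent=0.35, okay=0.30; AND[min(a, b)] → w = 0.30
Weighted average = (0.30·13.3 + 0.22·51.4 + 0.30·70.0) / (0.30 + 0.22 + 0.30)
  = 36.2980 / 0.8200 = 44.27

44.27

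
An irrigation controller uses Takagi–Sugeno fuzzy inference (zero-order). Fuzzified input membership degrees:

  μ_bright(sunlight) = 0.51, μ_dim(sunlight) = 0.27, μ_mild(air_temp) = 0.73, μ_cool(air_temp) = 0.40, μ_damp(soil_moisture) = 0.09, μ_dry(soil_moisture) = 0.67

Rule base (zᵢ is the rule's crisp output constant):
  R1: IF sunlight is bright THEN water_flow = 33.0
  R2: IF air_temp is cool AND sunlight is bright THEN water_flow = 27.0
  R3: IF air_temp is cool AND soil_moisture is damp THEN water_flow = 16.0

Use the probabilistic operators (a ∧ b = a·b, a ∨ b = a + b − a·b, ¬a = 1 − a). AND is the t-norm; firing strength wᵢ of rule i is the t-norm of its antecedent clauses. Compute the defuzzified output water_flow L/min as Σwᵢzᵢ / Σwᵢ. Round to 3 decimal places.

R1 (z=33.0): bright=0.51 → w = 0.5100
R2 (z=27.0): cool=0.40, bright=0.51; AND[a·b] → w = 0.2040
R3 (z=16.0): cool=0.40, damp=0.09; AND[a·b] → w = 0.0360
Weighted average = (0.5100·33.0 + 0.2040·27.0 + 0.0360·16.0) / (0.5100 + 0.2040 + 0.0360)
  = 22.9140 / 0.7500 = 30.552

30.552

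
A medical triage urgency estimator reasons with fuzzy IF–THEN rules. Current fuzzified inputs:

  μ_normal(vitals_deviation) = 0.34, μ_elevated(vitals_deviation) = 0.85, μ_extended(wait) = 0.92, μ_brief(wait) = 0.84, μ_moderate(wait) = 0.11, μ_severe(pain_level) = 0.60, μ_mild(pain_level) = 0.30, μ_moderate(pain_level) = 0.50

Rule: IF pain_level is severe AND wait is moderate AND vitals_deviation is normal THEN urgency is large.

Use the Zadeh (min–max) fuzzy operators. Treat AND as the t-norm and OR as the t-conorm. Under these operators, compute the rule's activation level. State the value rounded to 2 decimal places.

0.11

firing strength: severe=0.60, moderate=0.11, normal=0.34; AND[min(a, b)] → w = 0.11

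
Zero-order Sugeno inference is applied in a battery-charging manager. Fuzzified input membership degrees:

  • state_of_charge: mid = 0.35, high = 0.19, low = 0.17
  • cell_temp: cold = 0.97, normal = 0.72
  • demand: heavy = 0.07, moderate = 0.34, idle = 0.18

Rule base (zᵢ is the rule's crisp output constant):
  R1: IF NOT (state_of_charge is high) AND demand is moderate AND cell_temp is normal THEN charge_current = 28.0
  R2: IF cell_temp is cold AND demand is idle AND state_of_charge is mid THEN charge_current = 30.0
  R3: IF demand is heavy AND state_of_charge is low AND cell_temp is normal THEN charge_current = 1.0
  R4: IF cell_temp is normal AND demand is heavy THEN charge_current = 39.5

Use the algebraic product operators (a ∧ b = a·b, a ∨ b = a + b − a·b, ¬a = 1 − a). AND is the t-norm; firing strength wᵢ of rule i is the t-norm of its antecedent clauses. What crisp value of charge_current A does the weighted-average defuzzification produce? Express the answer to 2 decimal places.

R1 (z=28.0): ¬high=1−0.19=0.81, moderate=0.34, normal=0.72; AND[a·b] → w = 0.1983
R2 (z=30.0): cold=0.97, idle=0.18, mid=0.35; AND[a·b] → w = 0.0611
R3 (z=1.0): heavy=0.07, low=0.17, normal=0.72; AND[a·b] → w = 0.0086
R4 (z=39.5): normal=0.72, heavy=0.07; AND[a·b] → w = 0.0504
Weighted average = (0.1983·28.0 + 0.0611·30.0 + 0.0086·1.0 + 0.0504·39.5) / (0.1983 + 0.0611 + 0.0086 + 0.0504)
  = 9.3847 / 0.3184 = 29.48

29.48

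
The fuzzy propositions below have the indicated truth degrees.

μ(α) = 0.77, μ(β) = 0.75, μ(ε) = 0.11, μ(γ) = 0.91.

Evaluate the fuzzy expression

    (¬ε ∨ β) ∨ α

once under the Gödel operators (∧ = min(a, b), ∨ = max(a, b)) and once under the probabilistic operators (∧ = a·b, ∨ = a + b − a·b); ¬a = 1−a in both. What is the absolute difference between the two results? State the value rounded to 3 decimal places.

Under Gödel:
  ¬ε = 1 − 0.11 = 0.89
  ¬ε ∨ β = max(a, b) on (0.89, 0.75) = 0.89
  (¬ε ∨ β) ∨ α = max(a, b) on (0.89, 0.77) = 0.89
  → value = 0.8900
Under probabilistic:
  ¬ε = 1 − 0.1100 = 0.8900
  ¬ε ∨ β = a + b − a·b on (0.8900, 0.7500) = 0.9725
  (¬ε ∨ β) ∨ α = a + b − a·b on (0.9725, 0.7700) = 0.9937
  → value = 0.9937
|0.8900 − 0.9937| = 0.104

0.104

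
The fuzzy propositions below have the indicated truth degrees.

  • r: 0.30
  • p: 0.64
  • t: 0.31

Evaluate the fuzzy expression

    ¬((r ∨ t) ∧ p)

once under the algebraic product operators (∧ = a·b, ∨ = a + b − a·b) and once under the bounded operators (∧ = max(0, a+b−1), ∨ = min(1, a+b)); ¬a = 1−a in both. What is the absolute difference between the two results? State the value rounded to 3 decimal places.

Under algebraic product:
  r ∨ t = a + b − a·b on (0.3000, 0.3100) = 0.5170
  (r ∨ t) ∧ p = a·b on (0.5170, 0.6400) = 0.3309
  ¬((r ∨ t) ∧ p) = 1 − 0.3309 = 0.6691
  → value = 0.6691
Under bounded:
  r ∨ t = min(1, a+b) on (0.30, 0.31) = 0.61
  (r ∨ t) ∧ p = max(0, a+b−1) on (0.61, 0.64) = 0.25
  ¬((r ∨ t) ∧ p) = 1 − 0.25 = 0.75
  → value = 0.7500
|0.6691 − 0.7500| = 0.081

0.081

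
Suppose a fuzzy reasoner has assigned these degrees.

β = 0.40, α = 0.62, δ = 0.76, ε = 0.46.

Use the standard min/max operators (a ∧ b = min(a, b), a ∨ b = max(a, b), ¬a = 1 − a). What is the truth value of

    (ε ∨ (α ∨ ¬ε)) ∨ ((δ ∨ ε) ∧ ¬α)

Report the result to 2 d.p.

¬ε = 1 − 0.46 = 0.54
α ∨ ¬ε = max(a, b) on (0.62, 0.54) = 0.62
ε ∨ (α ∨ ¬ε) = max(a, b) on (0.46, 0.62) = 0.62
δ ∨ ε = max(a, b) on (0.76, 0.46) = 0.76
¬α = 1 − 0.62 = 0.38
(δ ∨ ε) ∧ ¬α = min(a, b) on (0.76, 0.38) = 0.38
(ε ∨ (α ∨ ¬ε)) ∨ ((δ ∨ ε) ∧ ¬α) = max(a, b) on (0.62, 0.38) = 0.62

0.62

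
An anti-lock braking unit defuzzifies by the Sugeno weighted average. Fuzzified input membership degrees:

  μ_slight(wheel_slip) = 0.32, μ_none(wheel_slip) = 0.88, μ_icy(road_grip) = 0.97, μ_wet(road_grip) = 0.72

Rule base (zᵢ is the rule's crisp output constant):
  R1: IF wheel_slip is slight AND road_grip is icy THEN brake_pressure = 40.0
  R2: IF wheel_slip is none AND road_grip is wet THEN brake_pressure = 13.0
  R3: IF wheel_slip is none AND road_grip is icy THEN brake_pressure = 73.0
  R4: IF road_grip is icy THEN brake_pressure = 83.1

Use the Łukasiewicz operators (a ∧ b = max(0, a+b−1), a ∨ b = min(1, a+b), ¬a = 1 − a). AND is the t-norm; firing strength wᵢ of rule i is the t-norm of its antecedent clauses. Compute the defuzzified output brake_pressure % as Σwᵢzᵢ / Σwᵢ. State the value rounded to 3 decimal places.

59.800

R1 (z=40.0): slight=0.32, icy=0.97; AND[max(0, a+b−1)] → w = 0.29
R2 (z=13.0): none=0.88, wet=0.72; AND[max(0, a+b−1)] → w = 0.60
R3 (z=73.0): none=0.88, icy=0.97; AND[max(0, a+b−1)] → w = 0.85
R4 (z=83.1): icy=0.97 → w = 0.97
Weighted average = (0.29·40.0 + 0.60·13.0 + 0.85·73.0 + 0.97·83.1) / (0.29 + 0.60 + 0.85 + 0.97)
  = 162.0570 / 2.7100 = 59.800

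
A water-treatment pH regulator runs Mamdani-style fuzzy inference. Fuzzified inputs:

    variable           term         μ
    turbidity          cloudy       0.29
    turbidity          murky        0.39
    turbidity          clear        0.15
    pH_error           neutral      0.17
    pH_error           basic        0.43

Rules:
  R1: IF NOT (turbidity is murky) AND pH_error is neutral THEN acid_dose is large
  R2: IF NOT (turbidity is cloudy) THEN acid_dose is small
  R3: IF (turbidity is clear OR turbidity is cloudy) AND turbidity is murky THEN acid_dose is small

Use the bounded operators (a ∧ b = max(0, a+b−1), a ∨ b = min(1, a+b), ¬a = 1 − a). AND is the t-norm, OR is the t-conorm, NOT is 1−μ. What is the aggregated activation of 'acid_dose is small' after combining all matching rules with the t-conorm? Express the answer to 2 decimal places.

R1: ¬murky=1−0.39=0.61, neutral=0.17; AND[max(0, a+b−1)] → w = 0.00
R2: ¬cloudy=1−0.29=0.71 → w = 0.71
R3: (clear=0.15 OR cloudy=0.29) = 0.44; AND[max(0, a+b−1)] with murky=0.39 → w = 0.00
Rules with consequent 'small': {R2, R3} → strengths 0.71, 0.00
Aggregate via t-conorm [min(1, a+b)]: 0.71

0.71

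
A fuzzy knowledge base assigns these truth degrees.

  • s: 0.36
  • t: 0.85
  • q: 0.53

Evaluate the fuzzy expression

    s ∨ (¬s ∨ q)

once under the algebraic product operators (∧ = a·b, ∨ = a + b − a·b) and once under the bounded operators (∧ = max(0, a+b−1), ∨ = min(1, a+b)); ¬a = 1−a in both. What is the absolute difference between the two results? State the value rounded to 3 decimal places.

Under algebraic product:
  ¬s = 1 − 0.3600 = 0.6400
  ¬s ∨ q = a + b − a·b on (0.6400, 0.5300) = 0.8308
  s ∨ (¬s ∨ q) = a + b − a·b on (0.3600, 0.8308) = 0.8917
  → value = 0.8917
Under bounded:
  ¬s = 1 − 0.36 = 0.64
  ¬s ∨ q = min(1, a+b) on (0.64, 0.53) = 1.00
  s ∨ (¬s ∨ q) = min(1, a+b) on (0.36, 1.00) = 1.00
  → value = 1.0000
|0.8917 − 1.0000| = 0.108

0.108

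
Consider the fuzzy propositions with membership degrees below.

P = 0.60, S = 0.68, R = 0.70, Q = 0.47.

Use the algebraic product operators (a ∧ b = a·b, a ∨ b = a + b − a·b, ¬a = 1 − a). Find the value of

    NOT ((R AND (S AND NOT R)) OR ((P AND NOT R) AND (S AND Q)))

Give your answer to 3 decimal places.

NOT R = 1 − 0.7000 = 0.3000
S AND NOT R = a·b on (0.6800, 0.3000) = 0.2040
R AND (S AND NOT R) = a·b on (0.7000, 0.2040) = 0.1428
NOT R = 1 − 0.7000 = 0.3000
P AND NOT R = a·b on (0.6000, 0.3000) = 0.1800
S AND Q = a·b on (0.6800, 0.4700) = 0.3196
(P AND NOT R) AND (S AND Q) = a·b on (0.1800, 0.3196) = 0.0575
(R AND (S AND NOT R)) OR ((P AND NOT R) AND (S AND Q)) = a + b − a·b on (0.1428, 0.0575) = 0.1921
NOT ((R AND (S AND NOT R)) OR ((P AND NOT R) AND (S AND Q))) = 1 − 0.1921 = 0.8079

0.808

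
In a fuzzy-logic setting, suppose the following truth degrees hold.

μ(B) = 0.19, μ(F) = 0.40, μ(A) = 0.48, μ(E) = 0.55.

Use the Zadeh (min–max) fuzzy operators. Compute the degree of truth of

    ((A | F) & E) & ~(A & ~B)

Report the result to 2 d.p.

A | F = max(a, b) on (0.48, 0.40) = 0.48
(A | F) & E = min(a, b) on (0.48, 0.55) = 0.48
~B = 1 − 0.19 = 0.81
A & ~B = min(a, b) on (0.48, 0.81) = 0.48
~(A & ~B) = 1 − 0.48 = 0.52
((A | F) & E) & ~(A & ~B) = min(a, b) on (0.48, 0.52) = 0.48

0.48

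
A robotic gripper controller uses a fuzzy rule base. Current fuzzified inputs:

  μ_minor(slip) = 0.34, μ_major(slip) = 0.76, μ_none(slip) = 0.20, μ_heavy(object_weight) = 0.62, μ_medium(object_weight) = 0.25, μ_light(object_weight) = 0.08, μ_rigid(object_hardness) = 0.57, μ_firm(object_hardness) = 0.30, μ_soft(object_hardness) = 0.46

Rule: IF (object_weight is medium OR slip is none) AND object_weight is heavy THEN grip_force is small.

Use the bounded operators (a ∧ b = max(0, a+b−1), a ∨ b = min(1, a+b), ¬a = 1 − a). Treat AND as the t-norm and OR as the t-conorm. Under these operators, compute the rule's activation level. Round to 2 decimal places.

0.07

firing strength: (medium=0.25 OR none=0.20) = 0.45; AND[max(0, a+b−1)] with heavy=0.62 → w = 0.07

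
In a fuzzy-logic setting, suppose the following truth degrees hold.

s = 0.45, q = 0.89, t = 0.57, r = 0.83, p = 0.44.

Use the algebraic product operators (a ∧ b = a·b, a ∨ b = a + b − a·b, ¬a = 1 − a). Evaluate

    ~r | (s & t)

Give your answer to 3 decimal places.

0.383

~r = 1 − 0.8300 = 0.1700
s & t = a·b on (0.4500, 0.5700) = 0.2565
~r | (s & t) = a + b − a·b on (0.1700, 0.2565) = 0.3829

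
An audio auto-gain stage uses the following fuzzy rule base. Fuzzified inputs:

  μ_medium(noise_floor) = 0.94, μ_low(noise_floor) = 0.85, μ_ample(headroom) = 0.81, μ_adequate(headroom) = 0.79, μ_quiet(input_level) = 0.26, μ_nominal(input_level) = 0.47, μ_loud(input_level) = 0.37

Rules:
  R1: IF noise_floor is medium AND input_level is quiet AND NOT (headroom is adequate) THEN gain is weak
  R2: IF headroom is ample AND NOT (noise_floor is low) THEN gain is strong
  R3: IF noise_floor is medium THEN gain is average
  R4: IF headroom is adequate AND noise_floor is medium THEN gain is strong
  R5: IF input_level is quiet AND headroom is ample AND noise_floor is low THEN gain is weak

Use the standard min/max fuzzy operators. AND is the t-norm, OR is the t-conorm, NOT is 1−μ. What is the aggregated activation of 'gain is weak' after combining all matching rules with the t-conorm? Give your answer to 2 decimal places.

0.26

R1: medium=0.94, quiet=0.26, ¬adequate=1−0.79=0.21; AND[min(a, b)] → w = 0.21
R2: ample=0.81, ¬low=1−0.85=0.15; AND[min(a, b)] → w = 0.15
R3: medium=0.94 → w = 0.94
R4: adequate=0.79, medium=0.94; AND[min(a, b)] → w = 0.79
R5: quiet=0.26, ample=0.81, low=0.85; AND[min(a, b)] → w = 0.26
Rules with consequent 'weak': {R1, R5} → strengths 0.21, 0.26
Aggregate via t-conorm [max(a, b)]: 0.26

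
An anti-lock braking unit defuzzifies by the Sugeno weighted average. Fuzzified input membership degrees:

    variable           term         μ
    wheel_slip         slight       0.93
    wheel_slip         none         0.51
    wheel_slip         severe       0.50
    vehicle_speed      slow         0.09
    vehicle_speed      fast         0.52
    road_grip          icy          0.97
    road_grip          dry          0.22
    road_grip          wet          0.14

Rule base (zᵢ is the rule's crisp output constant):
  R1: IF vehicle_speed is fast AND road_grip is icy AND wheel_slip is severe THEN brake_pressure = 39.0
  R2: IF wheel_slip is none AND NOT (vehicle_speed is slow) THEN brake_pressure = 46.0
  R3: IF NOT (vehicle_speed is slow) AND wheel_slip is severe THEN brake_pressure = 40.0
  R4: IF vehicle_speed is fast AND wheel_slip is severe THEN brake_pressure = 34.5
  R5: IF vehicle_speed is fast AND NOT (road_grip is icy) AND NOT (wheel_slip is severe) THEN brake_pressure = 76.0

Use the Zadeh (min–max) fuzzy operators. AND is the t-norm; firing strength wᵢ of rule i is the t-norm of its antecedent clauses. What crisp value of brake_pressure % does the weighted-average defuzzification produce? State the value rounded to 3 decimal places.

R1 (z=39.0): fast=0.52, icy=0.97, severe=0.50; AND[min(a, b)] → w = 0.50
R2 (z=46.0): none=0.51, ¬slow=1−0.09=0.91; AND[min(a, b)] → w = 0.51
R3 (z=40.0): ¬slow=1−0.09=0.91, severe=0.50; AND[min(a, b)] → w = 0.50
R4 (z=34.5): fast=0.52, severe=0.50; AND[min(a, b)] → w = 0.50
R5 (z=76.0): fast=0.52, ¬icy=1−0.97=0.03, ¬severe=1−0.50=0.50; AND[min(a, b)] → w = 0.03
Weighted average = (0.50·39.0 + 0.51·46.0 + 0.50·40.0 + 0.50·34.5 + 0.03·76.0) / (0.50 + 0.51 + 0.50 + 0.50 + 0.03)
  = 82.4900 / 2.0400 = 40.436

40.436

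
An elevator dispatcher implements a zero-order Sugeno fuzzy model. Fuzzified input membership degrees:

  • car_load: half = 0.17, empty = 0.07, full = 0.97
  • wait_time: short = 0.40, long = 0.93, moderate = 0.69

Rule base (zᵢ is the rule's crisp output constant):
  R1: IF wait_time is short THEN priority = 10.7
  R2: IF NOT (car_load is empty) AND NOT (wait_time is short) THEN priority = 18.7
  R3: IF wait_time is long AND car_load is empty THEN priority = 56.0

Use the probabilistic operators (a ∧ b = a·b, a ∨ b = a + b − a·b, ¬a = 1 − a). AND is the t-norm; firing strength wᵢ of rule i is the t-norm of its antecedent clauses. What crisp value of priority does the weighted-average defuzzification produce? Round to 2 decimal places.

17.95

R1 (z=10.7): short=0.40 → w = 0.4000
R2 (z=18.7): ¬empty=1−0.07=0.93, ¬short=1−0.40=0.60; AND[a·b] → w = 0.5580
R3 (z=56.0): long=0.93, empty=0.07; AND[a·b] → w = 0.0651
Weighted average = (0.4000·10.7 + 0.5580·18.7 + 0.0651·56.0) / (0.4000 + 0.5580 + 0.0651)
  = 18.3602 / 1.0231 = 17.95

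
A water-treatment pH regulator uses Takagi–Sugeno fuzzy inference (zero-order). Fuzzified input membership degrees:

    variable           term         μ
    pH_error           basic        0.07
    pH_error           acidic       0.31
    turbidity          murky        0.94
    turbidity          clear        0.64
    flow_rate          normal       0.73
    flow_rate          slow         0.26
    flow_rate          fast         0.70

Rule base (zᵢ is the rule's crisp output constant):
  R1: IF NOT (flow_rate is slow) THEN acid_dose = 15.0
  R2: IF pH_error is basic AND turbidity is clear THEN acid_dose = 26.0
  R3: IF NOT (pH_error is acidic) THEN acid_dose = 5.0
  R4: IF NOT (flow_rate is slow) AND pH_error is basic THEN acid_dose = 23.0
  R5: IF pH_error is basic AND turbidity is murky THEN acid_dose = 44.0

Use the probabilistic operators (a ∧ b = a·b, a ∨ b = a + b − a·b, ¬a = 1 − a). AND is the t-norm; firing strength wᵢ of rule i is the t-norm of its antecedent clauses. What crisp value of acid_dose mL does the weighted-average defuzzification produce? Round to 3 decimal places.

12.435

R1 (z=15.0): ¬slow=1−0.26=0.74 → w = 0.7400
R2 (z=26.0): basic=0.07, clear=0.64; AND[a·b] → w = 0.0448
R3 (z=5.0): ¬acidic=1−0.31=0.69 → w = 0.6900
R4 (z=23.0): ¬slow=1−0.26=0.74, basic=0.07; AND[a·b] → w = 0.0518
R5 (z=44.0): basic=0.07, murky=0.94; AND[a·b] → w = 0.0658
Weighted average = (0.7400·15.0 + 0.0448·26.0 + 0.6900·5.0 + 0.0518·23.0 + 0.0658·44.0) / (0.7400 + 0.0448 + 0.6900 + 0.0518 + 0.0658)
  = 19.8014 / 1.5924 = 12.435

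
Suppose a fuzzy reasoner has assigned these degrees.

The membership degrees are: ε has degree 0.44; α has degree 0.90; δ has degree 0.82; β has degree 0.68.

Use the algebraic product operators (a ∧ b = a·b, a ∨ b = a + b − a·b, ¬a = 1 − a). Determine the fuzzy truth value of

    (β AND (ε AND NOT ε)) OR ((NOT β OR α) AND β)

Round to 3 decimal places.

0.695

NOT ε = 1 − 0.4400 = 0.5600
ε AND NOT ε = a·b on (0.4400, 0.5600) = 0.2464
β AND (ε AND NOT ε) = a·b on (0.6800, 0.2464) = 0.1676
NOT β = 1 − 0.6800 = 0.3200
NOT β OR α = a + b − a·b on (0.3200, 0.9000) = 0.9320
(NOT β OR α) AND β = a·b on (0.9320, 0.6800) = 0.6338
(β AND (ε AND NOT ε)) OR ((NOT β OR α) AND β) = a + b − a·b on (0.1676, 0.6338) = 0.6951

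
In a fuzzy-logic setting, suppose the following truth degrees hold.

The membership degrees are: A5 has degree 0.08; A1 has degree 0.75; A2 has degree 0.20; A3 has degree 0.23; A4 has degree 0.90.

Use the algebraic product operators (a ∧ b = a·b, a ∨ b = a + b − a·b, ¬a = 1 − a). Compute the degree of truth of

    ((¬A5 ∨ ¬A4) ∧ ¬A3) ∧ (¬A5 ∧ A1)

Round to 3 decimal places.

¬A5 = 1 − 0.0800 = 0.9200
¬A4 = 1 − 0.9000 = 0.1000
¬A5 ∨ ¬A4 = a + b − a·b on (0.9200, 0.1000) = 0.9280
¬A3 = 1 − 0.2300 = 0.7700
(¬A5 ∨ ¬A4) ∧ ¬A3 = a·b on (0.9280, 0.7700) = 0.7146
¬A5 = 1 − 0.0800 = 0.9200
¬A5 ∧ A1 = a·b on (0.9200, 0.7500) = 0.6900
((¬A5 ∨ ¬A4) ∧ ¬A3) ∧ (¬A5 ∧ A1) = a·b on (0.7146, 0.6900) = 0.4930

0.493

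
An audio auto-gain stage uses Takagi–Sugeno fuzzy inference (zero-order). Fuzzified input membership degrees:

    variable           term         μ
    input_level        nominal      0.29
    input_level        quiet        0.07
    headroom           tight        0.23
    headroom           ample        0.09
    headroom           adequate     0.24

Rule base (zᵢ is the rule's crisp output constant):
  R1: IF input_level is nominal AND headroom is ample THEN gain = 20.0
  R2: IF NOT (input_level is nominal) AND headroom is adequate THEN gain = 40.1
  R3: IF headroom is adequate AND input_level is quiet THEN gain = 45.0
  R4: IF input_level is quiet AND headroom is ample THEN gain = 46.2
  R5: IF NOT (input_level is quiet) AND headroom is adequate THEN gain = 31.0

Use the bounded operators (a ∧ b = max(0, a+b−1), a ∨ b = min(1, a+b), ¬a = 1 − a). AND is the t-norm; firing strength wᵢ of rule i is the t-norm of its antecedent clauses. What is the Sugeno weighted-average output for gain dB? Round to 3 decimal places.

R1 (z=20.0): nominal=0.29, ample=0.09; AND[max(0, a+b−1)] → w = 0.00
R2 (z=40.1): ¬nominal=1−0.29=0.71, adequate=0.24; AND[max(0, a+b−1)] → w = 0.00
R3 (z=45.0): adequate=0.24, quiet=0.07; AND[max(0, a+b−1)] → w = 0.00
R4 (z=46.2): quiet=0.07, ample=0.09; AND[max(0, a+b−1)] → w = 0.00
R5 (z=31.0): ¬quiet=1−0.07=0.93, adequate=0.24; AND[max(0, a+b−1)] → w = 0.17
Weighted average = (0.00·20.0 + 0.00·40.1 + 0.00·45.0 + 0.00·46.2 + 0.17·31.0) / (0.00 + 0.00 + 0.00 + 0.00 + 0.17)
  = 5.2700 / 0.1700 = 31.000

31.000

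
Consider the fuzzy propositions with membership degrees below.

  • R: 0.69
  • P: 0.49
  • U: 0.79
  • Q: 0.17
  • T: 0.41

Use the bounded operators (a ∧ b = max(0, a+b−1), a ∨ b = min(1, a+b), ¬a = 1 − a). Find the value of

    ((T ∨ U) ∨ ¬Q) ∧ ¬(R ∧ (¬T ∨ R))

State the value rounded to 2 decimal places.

0.31

T ∨ U = min(1, a+b) on (0.41, 0.79) = 1.00
¬Q = 1 − 0.17 = 0.83
(T ∨ U) ∨ ¬Q = min(1, a+b) on (1.00, 0.83) = 1.00
¬T = 1 − 0.41 = 0.59
¬T ∨ R = min(1, a+b) on (0.59, 0.69) = 1.00
R ∧ (¬T ∨ R) = max(0, a+b−1) on (0.69, 1.00) = 0.69
¬(R ∧ (¬T ∨ R)) = 1 − 0.69 = 0.31
((T ∨ U) ∨ ¬Q) ∧ ¬(R ∧ (¬T ∨ R)) = max(0, a+b−1) on (1.00, 0.31) = 0.31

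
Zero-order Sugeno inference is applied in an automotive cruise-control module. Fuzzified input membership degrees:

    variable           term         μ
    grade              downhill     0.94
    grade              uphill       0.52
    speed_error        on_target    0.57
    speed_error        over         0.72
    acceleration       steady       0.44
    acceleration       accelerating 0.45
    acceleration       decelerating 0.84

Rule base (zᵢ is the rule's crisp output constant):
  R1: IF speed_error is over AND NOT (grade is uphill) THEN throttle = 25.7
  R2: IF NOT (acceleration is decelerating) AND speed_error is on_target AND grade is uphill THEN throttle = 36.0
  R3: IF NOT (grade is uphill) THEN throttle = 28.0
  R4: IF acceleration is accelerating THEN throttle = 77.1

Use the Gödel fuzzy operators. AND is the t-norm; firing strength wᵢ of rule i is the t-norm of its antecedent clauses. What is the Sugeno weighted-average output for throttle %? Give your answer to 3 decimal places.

42.185

R1 (z=25.7): over=0.72, ¬uphill=1−0.52=0.48; AND[min(a, b)] → w = 0.48
R2 (z=36.0): ¬decelerating=1−0.84=0.16, on_target=0.57, uphill=0.52; AND[min(a, b)] → w = 0.16
R3 (z=28.0): ¬uphill=1−0.52=0.48 → w = 0.48
R4 (z=77.1): accelerating=0.45 → w = 0.45
Weighted average = (0.48·25.7 + 0.16·36.0 + 0.48·28.0 + 0.45·77.1) / (0.48 + 0.16 + 0.48 + 0.45)
  = 66.2310 / 1.5700 = 42.185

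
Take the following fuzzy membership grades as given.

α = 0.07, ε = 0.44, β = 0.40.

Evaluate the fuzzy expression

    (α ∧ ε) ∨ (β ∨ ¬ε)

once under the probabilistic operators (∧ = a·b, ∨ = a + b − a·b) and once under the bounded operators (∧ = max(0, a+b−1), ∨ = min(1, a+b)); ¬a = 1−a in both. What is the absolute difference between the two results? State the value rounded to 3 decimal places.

Under probabilistic:
  α ∧ ε = a·b on (0.0700, 0.4400) = 0.0308
  ¬ε = 1 − 0.4400 = 0.5600
  β ∨ ¬ε = a + b − a·b on (0.4000, 0.5600) = 0.7360
  (α ∧ ε) ∨ (β ∨ ¬ε) = a + b − a·b on (0.0308, 0.7360) = 0.7441
  → value = 0.7441
Under bounded:
  α ∧ ε = max(0, a+b−1) on (0.07, 0.44) = 0.00
  ¬ε = 1 − 0.44 = 0.56
  β ∨ ¬ε = min(1, a+b) on (0.40, 0.56) = 0.96
  (α ∧ ε) ∨ (β ∨ ¬ε) = min(1, a+b) on (0.00, 0.96) = 0.96
  → value = 0.9600
|0.7441 − 0.9600| = 0.216

0.216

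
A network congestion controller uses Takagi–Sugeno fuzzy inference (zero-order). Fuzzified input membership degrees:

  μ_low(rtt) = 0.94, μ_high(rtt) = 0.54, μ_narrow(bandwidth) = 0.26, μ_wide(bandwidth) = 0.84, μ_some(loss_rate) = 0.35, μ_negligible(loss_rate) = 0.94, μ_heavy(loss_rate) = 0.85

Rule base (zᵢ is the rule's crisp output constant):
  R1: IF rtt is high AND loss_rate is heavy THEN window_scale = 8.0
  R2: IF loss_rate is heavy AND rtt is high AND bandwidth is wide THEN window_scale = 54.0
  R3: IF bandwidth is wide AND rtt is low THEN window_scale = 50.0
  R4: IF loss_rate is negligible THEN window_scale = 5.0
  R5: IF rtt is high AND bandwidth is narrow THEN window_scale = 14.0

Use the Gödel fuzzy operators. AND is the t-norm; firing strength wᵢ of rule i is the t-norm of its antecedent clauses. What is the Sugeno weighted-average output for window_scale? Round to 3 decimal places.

R1 (z=8.0): high=0.54, heavy=0.85; AND[min(a, b)] → w = 0.54
R2 (z=54.0): heavy=0.85, high=0.54, wide=0.84; AND[min(a, b)] → w = 0.54
R3 (z=50.0): wide=0.84, low=0.94; AND[min(a, b)] → w = 0.84
R4 (z=5.0): negligible=0.94 → w = 0.94
R5 (z=14.0): high=0.54, narrow=0.26; AND[min(a, b)] → w = 0.26
Weighted average = (0.54·8.0 + 0.54·54.0 + 0.84·50.0 + 0.94·5.0 + 0.26·14.0) / (0.54 + 0.54 + 0.84 + 0.94 + 0.26)
  = 83.8200 / 3.1200 = 26.865

26.865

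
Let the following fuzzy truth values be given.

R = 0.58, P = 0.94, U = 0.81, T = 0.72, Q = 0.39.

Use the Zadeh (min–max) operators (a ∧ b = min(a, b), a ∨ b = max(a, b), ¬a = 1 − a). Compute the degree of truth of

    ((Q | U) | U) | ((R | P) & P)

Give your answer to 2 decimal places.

Q | U = max(a, b) on (0.39, 0.81) = 0.81
(Q | U) | U = max(a, b) on (0.81, 0.81) = 0.81
R | P = max(a, b) on (0.58, 0.94) = 0.94
(R | P) & P = min(a, b) on (0.94, 0.94) = 0.94
((Q | U) | U) | ((R | P) & P) = max(a, b) on (0.81, 0.94) = 0.94

0.94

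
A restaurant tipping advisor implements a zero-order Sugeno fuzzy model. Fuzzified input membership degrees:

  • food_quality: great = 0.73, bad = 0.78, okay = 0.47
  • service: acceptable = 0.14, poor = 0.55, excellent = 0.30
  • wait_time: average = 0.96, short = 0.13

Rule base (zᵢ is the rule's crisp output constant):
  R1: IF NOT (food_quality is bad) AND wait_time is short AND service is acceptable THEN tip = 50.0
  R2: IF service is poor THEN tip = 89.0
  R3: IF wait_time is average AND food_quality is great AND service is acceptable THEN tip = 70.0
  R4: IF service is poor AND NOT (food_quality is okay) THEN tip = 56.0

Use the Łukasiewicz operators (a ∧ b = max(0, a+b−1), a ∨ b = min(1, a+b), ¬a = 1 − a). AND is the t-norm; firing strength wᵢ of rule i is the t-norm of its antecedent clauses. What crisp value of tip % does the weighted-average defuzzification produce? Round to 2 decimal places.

84.81

R1 (z=50.0): ¬bad=1−0.78=0.22, short=0.13, acceptable=0.14; AND[max(0, a+b−1)] → w = 0.00
R2 (z=89.0): poor=0.55 → w = 0.55
R3 (z=70.0): average=0.96, great=0.73, acceptable=0.14; AND[max(0, a+b−1)] → w = 0.00
R4 (z=56.0): poor=0.55, ¬okay=1−0.47=0.53; AND[max(0, a+b−1)] → w = 0.08
Weighted average = (0.00·50.0 + 0.55·89.0 + 0.00·70.0 + 0.08·56.0) / (0.00 + 0.55 + 0.00 + 0.08)
  = 53.4300 / 0.6300 = 84.81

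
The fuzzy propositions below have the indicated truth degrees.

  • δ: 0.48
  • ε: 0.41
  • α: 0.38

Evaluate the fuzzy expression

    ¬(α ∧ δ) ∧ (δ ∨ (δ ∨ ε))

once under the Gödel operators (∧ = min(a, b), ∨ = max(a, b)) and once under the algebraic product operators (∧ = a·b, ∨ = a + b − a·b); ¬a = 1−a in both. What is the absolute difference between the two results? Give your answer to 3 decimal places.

0.207

Under Gödel:
  α ∧ δ = min(a, b) on (0.38, 0.48) = 0.38
  ¬(α ∧ δ) = 1 − 0.38 = 0.62
  δ ∨ ε = max(a, b) on (0.48, 0.41) = 0.48
  δ ∨ (δ ∨ ε) = max(a, b) on (0.48, 0.48) = 0.48
  ¬(α ∧ δ) ∧ (δ ∨ (δ ∨ ε)) = min(a, b) on (0.62, 0.48) = 0.48
  → value = 0.4800
Under algebraic product:
  α ∧ δ = a·b on (0.3800, 0.4800) = 0.1824
  ¬(α ∧ δ) = 1 − 0.1824 = 0.8176
  δ ∨ ε = a + b − a·b on (0.4800, 0.4100) = 0.6932
  δ ∨ (δ ∨ ε) = a + b − a·b on (0.4800, 0.6932) = 0.8405
  ¬(α ∧ δ) ∧ (δ ∨ (δ ∨ ε)) = a·b on (0.8176, 0.8405) = 0.6872
  → value = 0.6872
|0.4800 − 0.6872| = 0.207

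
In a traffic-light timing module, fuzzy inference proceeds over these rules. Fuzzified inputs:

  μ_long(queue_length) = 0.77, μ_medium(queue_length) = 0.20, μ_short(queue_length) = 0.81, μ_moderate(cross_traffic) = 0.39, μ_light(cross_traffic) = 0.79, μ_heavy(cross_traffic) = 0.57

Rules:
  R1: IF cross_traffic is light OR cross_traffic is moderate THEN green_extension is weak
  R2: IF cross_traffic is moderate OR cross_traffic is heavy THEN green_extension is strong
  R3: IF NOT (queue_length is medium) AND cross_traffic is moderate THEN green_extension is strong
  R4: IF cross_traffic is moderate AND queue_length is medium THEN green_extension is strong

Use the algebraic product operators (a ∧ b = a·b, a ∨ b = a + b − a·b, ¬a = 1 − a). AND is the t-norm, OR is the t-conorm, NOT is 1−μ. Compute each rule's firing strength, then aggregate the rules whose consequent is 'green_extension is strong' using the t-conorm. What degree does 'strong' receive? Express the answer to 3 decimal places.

R1: light=0.79, moderate=0.39; OR[a + b − a·b] → w = 0.8719
R2: moderate=0.39, heavy=0.57; OR[a + b − a·b] → w = 0.7377
R3: ¬medium=1−0.20=0.80, moderate=0.39; AND[a·b] → w = 0.3120
R4: moderate=0.39, medium=0.20; AND[a·b] → w = 0.0780
Rules with consequent 'strong': {R2, R3, R4} → strengths 0.7377, 0.3120, 0.0780
Aggregate via t-conorm [a + b − a·b]: 0.8336

0.834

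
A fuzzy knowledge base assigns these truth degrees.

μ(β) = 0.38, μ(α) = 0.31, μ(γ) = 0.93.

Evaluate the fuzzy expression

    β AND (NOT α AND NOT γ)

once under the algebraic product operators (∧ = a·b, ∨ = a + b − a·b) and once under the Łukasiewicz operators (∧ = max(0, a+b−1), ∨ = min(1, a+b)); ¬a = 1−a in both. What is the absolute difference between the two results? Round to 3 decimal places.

Under algebraic product:
  NOT α = 1 − 0.3100 = 0.6900
  NOT γ = 1 − 0.9300 = 0.0700
  NOT α AND NOT γ = a·b on (0.6900, 0.0700) = 0.0483
  β AND (NOT α AND NOT γ) = a·b on (0.3800, 0.0483) = 0.0184
  → value = 0.0184
Under Łukasiewicz:
  NOT α = 1 − 0.31 = 0.69
  NOT γ = 1 − 0.93 = 0.07
  NOT α AND NOT γ = max(0, a+b−1) on (0.69, 0.07) = 0.00
  β AND (NOT α AND NOT γ) = max(0, a+b−1) on (0.38, 0.00) = 0.00
  → value = 0.0000
|0.0184 − 0.0000| = 0.018

0.018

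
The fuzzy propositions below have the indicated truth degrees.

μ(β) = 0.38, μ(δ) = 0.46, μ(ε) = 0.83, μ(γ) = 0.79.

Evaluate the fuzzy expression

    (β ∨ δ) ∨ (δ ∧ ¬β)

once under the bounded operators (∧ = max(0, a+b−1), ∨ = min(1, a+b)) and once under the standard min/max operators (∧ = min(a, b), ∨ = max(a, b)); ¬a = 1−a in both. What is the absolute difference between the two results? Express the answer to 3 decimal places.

Under bounded:
  β ∨ δ = min(1, a+b) on (0.38, 0.46) = 0.84
  ¬β = 1 − 0.38 = 0.62
  δ ∧ ¬β = max(0, a+b−1) on (0.46, 0.62) = 0.08
  (β ∨ δ) ∨ (δ ∧ ¬β) = min(1, a+b) on (0.84, 0.08) = 0.92
  → value = 0.9200
Under standard min/max:
  β ∨ δ = max(a, b) on (0.38, 0.46) = 0.46
  ¬β = 1 − 0.38 = 0.62
  δ ∧ ¬β = min(a, b) on (0.46, 0.62) = 0.46
  (β ∨ δ) ∨ (δ ∧ ¬β) = max(a, b) on (0.46, 0.46) = 0.46
  → value = 0.4600
|0.9200 − 0.4600| = 0.460

0.460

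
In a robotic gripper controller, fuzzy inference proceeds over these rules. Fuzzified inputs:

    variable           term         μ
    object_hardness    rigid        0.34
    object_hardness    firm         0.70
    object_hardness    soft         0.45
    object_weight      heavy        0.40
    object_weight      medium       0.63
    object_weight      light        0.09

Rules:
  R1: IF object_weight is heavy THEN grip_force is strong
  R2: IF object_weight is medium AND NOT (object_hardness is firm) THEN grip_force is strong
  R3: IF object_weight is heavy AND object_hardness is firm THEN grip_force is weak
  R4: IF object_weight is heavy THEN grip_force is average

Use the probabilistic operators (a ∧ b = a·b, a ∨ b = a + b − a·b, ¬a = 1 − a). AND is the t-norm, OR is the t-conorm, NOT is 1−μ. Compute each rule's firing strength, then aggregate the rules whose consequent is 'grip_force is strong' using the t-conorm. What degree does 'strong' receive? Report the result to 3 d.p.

0.513

R1: heavy=0.40 → w = 0.4000
R2: medium=0.63, ¬firm=1−0.70=0.30; AND[a·b] → w = 0.1890
R3: heavy=0.40, firm=0.70; AND[a·b] → w = 0.2800
R4: heavy=0.40 → w = 0.4000
Rules with consequent 'strong': {R1, R2} → strengths 0.4000, 0.1890
Aggregate via t-conorm [a + b − a·b]: 0.5134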